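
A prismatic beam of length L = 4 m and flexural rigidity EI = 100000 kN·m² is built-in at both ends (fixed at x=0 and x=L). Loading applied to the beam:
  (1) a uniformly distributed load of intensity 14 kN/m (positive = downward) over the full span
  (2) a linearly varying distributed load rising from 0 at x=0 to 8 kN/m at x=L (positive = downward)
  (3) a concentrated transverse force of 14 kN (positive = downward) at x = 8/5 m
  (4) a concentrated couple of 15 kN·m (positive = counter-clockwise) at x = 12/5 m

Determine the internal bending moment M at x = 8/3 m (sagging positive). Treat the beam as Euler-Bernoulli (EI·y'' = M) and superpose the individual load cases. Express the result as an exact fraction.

Load 1 — uniform load w=14 kN/m over full span:
  M_1 = wLx/2 - wL²/12 - wx²/2 = 14·4·(8/3)/2 - 14·4²/12 - 14·(8/3)²/2 = 56/9 kN·m
Load 2 — triangular load w₀=8 kN/m (0→w₀ over full span):
  M_2 = 3w₀Lx/20 - w₀L²/30 - w₀x³/(6L) = 3·8·4·(8/3)/20 - 8·4²/30 - 8·(8/3)³/(6·4) = 896/405 kN·m
Load 3 — point force P=14 kN at a=8/5 m (b=L-a=12/5):
  M_3 = Pa²(a+3b)(L-x)/L³ - Pa²b/L²  [x>a] = 14·(8/5)²·((8/5)+3·(12/5))·(4-(8/3))/4³ - 14·(8/5)²·(12/5)/4² = 448/375 kN·m
Load 4 — applied couple M₀=15 kN·m at a=12/5 m (b=L-a=8/5):
  M_4 = R_Ax - M_A - M₀  [x>a] with R_A=27/5, M_A=24/5 = (27/5)·(8/3) - (24/5) - 15 = -27/5 kN·m
Superposition: M = Σ M_i = 42821/10125 kN·m ≈ 4.229235 kN·m

M(8/3) = 42821/10125 kN·m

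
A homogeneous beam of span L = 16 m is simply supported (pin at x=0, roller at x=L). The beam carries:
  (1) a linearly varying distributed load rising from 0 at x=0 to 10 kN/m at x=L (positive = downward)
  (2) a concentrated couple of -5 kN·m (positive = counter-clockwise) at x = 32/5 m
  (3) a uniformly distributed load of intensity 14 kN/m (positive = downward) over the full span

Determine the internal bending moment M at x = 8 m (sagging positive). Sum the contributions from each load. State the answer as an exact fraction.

M(8) = 1221/2 kN·m

Load 1 — triangular load w₀=10 kN/m (0→w₀ over full span):
  M_1 = w₀Lx/6 - w₀x³/(6L) = 10·16·8/6 - 10·8³/(6·16) = 160 kN·m
Load 2 — applied couple M₀=-5 kN·m at a=32/5 m (b=L-a=48/5):
  M_2 = M₀x/L - M₀  [x>a] = (-5)·8/16 - (-5) = 5/2 kN·m
Load 3 — uniform load w=14 kN/m over full span:
  M_3 = wx(L-x)/2 = 14·8·(16-8)/2 = 448 kN·m
Superposition: M = Σ M_i = 1221/2 kN·m ≈ 610.500000 kN·m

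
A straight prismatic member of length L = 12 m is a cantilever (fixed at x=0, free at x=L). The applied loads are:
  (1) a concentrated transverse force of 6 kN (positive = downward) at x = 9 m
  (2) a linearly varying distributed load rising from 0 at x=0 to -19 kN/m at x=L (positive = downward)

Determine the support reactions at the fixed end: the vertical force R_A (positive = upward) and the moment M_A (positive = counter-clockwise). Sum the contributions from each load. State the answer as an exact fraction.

Load 1 — point force P=6 kN at a=9 m (b=L-a=3):
  R_A = P = 6 kN
  M_A = Pa = 6·9 = 54 kN·m
Load 2 — triangular load w₀=-19 kN/m (0→w₀ over full span):
  R_A = w₀L/2 = (-19)·12/2 = -114 kN
  M_A = w₀L²/3 = (-19)·12²/3 = -912 kN·m
Superposition: R_A = -108 kN, M_A = -858 kN·m

R_A = -108 kN, M_A = -858 kN·m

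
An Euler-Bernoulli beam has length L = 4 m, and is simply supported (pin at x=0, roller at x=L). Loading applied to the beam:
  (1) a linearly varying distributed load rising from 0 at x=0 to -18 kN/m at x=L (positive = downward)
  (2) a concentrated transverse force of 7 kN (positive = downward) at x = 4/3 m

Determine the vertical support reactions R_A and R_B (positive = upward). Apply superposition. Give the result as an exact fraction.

R_A = -22/3 kN, R_B = -65/3 kN

Load 1 — triangular load w₀=-18 kN/m (0→w₀ over full span):
  R_A = w₀L/6 = (-18)·4/6 = -12 kN
  R_B = w₀L/3 = (-18)·4/3 = -24 kN
Load 2 — point force P=7 kN at a=4/3 m (b=L-a=8/3):
  R_A = Pb/L = 7·(8/3)/4 = 14/3 kN
  R_B = Pa/L = 7·(4/3)/4 = 7/3 kN
Superposition: R_A = -22/3 kN, R_B = -65/3 kN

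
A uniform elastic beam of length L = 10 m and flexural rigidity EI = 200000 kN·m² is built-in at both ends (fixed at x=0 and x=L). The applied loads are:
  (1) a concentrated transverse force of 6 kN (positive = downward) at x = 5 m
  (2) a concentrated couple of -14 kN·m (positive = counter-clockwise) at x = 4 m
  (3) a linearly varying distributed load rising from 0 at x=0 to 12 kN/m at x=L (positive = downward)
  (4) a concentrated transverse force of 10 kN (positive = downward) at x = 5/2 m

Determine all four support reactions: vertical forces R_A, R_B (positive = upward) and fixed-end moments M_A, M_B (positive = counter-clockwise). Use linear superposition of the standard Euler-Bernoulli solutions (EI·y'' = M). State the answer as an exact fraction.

Load 1 — point force P=6 kN at a=5 m (b=L-a=5):
  R_A = Pb²(3a+b)/L³ = 6·5²·(3·5+5)/10³ = 3 kN
  M_A = Pab²/L² = 6·5·5²/10² = 15/2 kN·m
  R_B = Pa²(a+3b)/L³ = 6·5²·(5+3·5)/10³ = 3 kN
  M_B = -Pa²b/L² = -6·5²·5/10² = -15/2 kN·m
Load 2 — applied couple M₀=-14 kN·m at a=4 m (b=L-a=6):
  R_A = 6M₀ab/L³ = 6·(-14)·4·6/10³ = -252/125 kN
  M_A = M₀b(2a-b)/L² = (-14)·6·(2·4-6)/10² = -42/25 kN·m
  R_B = -6M₀ab/L³ = -6·(-14)·4·6/10³ = 252/125 kN
  M_B = M₀a(2b-a)/L² = (-14)·4·(2·6-4)/10² = -112/25 kN·m
Load 3 — triangular load w₀=12 kN/m (0→w₀ over full span):
  R_A = 3w₀L/20 = 3·12·10/20 = 18 kN
  M_A = w₀L²/30 = 12·10²/30 = 40 kN·m
  R_B = 7w₀L/20 = 7·12·10/20 = 42 kN
  M_B = -w₀L²/20 = -12·10²/20 = -60 kN·m
Load 4 — point force P=10 kN at a=5/2 m (b=L-a=15/2):
  R_A = Pb²(3a+b)/L³ = 10·(15/2)²·(3·(5/2)+(15/2))/10³ = 135/16 kN
  M_A = Pab²/L² = 10·(5/2)·(15/2)²/10² = 225/16 kN·m
  R_B = Pa²(a+3b)/L³ = 10·(5/2)²·((5/2)+3·(15/2))/10³ = 25/16 kN
  M_B = -Pa²b/L² = -10·(5/2)²·(15/2)/10² = -75/16 kN·m
Superposition: R_A = 54843/2000 kN, M_A = 23953/400 kN·m, R_B = 97157/2000 kN, M_B = -30667/400 kN·m

R_A = 54843/2000 kN, M_A = 23953/400 kN·m, R_B = 97157/2000 kN, M_B = -30667/400 kN·m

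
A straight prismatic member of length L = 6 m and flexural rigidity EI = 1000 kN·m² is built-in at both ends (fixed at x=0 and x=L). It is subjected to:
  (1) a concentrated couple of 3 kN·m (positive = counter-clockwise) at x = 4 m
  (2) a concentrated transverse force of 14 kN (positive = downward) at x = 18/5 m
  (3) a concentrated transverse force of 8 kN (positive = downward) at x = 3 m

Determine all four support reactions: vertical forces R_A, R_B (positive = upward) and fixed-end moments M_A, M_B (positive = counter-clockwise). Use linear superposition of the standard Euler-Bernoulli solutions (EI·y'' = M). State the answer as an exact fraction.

R_A = 3598/375 kN, M_A = 1883/125 kN·m, R_B = 4652/375 kN, M_B = -2262/125 kN·m

Load 1 — applied couple M₀=3 kN·m at a=4 m (b=L-a=2):
  R_A = 6M₀ab/L³ = 6·3·4·2/6³ = 2/3 kN
  M_A = M₀b(2a-b)/L² = 3·2·(2·4-2)/6² = 1 kN·m
  R_B = -6M₀ab/L³ = -6·3·4·2/6³ = -2/3 kN
  M_B = M₀a(2b-a)/L² = 3·4·(2·2-4)/6² = 0 kN·m
Load 2 — point force P=14 kN at a=18/5 m (b=L-a=12/5):
  R_A = Pb²(3a+b)/L³ = 14·(12/5)²·(3·(18/5)+(12/5))/6³ = 616/125 kN
  M_A = Pab²/L² = 14·(18/5)·(12/5)²/6² = 1008/125 kN·m
  R_B = Pa²(a+3b)/L³ = 14·(18/5)²·((18/5)+3·(12/5))/6³ = 1134/125 kN
  M_B = -Pa²b/L² = -14·(18/5)²·(12/5)/6² = -1512/125 kN·m
Load 3 — point force P=8 kN at a=3 m (b=L-a=3):
  R_A = Pb²(3a+b)/L³ = 8·3²·(3·3+3)/6³ = 4 kN
  M_A = Pab²/L² = 8·3·3²/6² = 6 kN·m
  R_B = Pa²(a+3b)/L³ = 8·3²·(3+3·3)/6³ = 4 kN
  M_B = -Pa²b/L² = -8·3²·3/6² = -6 kN·m
Superposition: R_A = 3598/375 kN, M_A = 1883/125 kN·m, R_B = 4652/375 kN, M_B = -2262/125 kN·m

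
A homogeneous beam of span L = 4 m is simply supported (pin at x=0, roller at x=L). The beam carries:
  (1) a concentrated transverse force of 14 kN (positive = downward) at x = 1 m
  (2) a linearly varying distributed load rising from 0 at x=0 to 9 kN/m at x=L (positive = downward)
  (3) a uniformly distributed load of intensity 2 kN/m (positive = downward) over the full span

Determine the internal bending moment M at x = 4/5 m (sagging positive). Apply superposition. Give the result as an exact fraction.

M(4/5) = 1946/125 kN·m

Load 1 — point force P=14 kN at a=1 m (b=L-a=3):
  M_1 = Pbx/L  [x≤a] = 14·3·(4/5)/4 = 42/5 kN·m
Load 2 — triangular load w₀=9 kN/m (0→w₀ over full span):
  M_2 = w₀Lx/6 - w₀x³/(6L) = 9·4·(4/5)/6 - 9·(4/5)³/(6·4) = 576/125 kN·m
Load 3 — uniform load w=2 kN/m over full span:
  M_3 = wx(L-x)/2 = 2·(4/5)·(4-(4/5))/2 = 64/25 kN·m
Superposition: M = Σ M_i = 1946/125 kN·m ≈ 15.568000 kN·m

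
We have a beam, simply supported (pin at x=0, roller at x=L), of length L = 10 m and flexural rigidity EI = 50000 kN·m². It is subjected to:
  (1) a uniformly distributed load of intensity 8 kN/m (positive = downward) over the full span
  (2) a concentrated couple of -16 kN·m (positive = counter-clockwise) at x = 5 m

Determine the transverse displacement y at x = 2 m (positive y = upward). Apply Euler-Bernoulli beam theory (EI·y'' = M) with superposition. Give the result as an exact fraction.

y(2) = -1139/93750 m

Load 1 — uniform load w=8 kN/m over full span:
  y_1 = -wx(L³-2Lx²+x³)/(24EI) = -8·2·(10³-2·10·2²+2³)/(24·50000) = -116/9375 m
Load 2 — applied couple M₀=-16 kN·m at a=5 m (b=L-a=5):
  y_2 = (M₀x³/(6L)+C₁x)/EI  [x≤a] with C₁=M₀(3b²-L²)/(6L)=20/3 = ((-16)·2³/(6·10)+(20/3)·2)/50000 = 7/31250 m
Superposition: y = Σ y_i = -1139/93750 m ≈ -0.012149 m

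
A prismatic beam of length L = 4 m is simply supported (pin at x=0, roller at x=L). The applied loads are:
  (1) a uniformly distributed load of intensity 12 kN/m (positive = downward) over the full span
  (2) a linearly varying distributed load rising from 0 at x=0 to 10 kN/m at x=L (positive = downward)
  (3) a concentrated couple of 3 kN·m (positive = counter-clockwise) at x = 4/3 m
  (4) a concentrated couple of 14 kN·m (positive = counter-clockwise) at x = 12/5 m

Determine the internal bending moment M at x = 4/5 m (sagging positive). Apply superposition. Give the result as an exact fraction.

M(4/5) = 597/25 kN·m

Load 1 — uniform load w=12 kN/m over full span:
  M_1 = wx(L-x)/2 = 12·(4/5)·(4-(4/5))/2 = 384/25 kN·m
Load 2 — triangular load w₀=10 kN/m (0→w₀ over full span):
  M_2 = w₀Lx/6 - w₀x³/(6L) = 10·4·(4/5)/6 - 10·(4/5)³/(6·4) = 128/25 kN·m
Load 3 — applied couple M₀=3 kN·m at a=4/3 m (b=L-a=8/3):
  M_3 = M₀x/L  [x≤a] = 3·(4/5)/4 = 3/5 kN·m
Load 4 — applied couple M₀=14 kN·m at a=12/5 m (b=L-a=8/5):
  M_4 = M₀x/L  [x≤a] = 14·(4/5)/4 = 14/5 kN·m
Superposition: M = Σ M_i = 597/25 kN·m ≈ 23.880000 kN·m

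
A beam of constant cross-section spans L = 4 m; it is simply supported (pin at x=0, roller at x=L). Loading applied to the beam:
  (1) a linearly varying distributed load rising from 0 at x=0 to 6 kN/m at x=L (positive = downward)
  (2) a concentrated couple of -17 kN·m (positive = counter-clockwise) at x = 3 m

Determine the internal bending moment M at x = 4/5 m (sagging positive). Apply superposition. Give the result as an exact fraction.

Load 1 — triangular load w₀=6 kN/m (0→w₀ over full span):
  M_1 = w₀Lx/6 - w₀x³/(6L) = 6·4·(4/5)/6 - 6·(4/5)³/(6·4) = 384/125 kN·m
Load 2 — applied couple M₀=-17 kN·m at a=3 m (b=L-a=1):
  M_2 = M₀x/L  [x≤a] = (-17)·(4/5)/4 = -17/5 kN·m
Superposition: M = Σ M_i = -41/125 kN·m ≈ -0.328000 kN·m

M(4/5) = -41/125 kN·m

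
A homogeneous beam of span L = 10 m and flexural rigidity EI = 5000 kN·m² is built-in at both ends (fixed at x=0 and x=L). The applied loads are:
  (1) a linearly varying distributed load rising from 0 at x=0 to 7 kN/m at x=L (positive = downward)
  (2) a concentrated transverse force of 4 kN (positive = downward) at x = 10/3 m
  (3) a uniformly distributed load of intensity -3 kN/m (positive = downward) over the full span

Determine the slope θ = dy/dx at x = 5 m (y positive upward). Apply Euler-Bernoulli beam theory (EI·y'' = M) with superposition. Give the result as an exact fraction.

θ(5) = -31/86400 rad

Load 1 — triangular load w₀=7 kN/m (0→w₀ over full span):
  θ_1 = -w₀(2x(L-x)(L-2x)(x+2L)+x²(L-x)²)/(120LEI) = -7·(2·5·(10-5)·(10-2·5)·(5+2·10)+5²·(10-5)²)/(120·10·5000) = -7/9600 rad
Load 2 — point force P=4 kN at a=10/3 m (b=L-a=20/3):
  θ_2 = Pa²(L-x)(2bL-(3b+a)(L-x))/(2L³EI)  [x>a] = 4·(10/3)²·(10-5)·(2·(20/3)·10-(3·(20/3)+(10/3))·(10-5))/(2·10³·5000) = 1/2700 rad
Load 3 — uniform load w=-3 kN/m over full span:
  θ_3 = -wx(L-x)(L-2x)/(12EI) = -(-3)·5·(10-5)·(10-2·5)/(12·5000) = 0 rad
Superposition: θ = Σ θ_i = -31/86400 rad ≈ -0.000359 rad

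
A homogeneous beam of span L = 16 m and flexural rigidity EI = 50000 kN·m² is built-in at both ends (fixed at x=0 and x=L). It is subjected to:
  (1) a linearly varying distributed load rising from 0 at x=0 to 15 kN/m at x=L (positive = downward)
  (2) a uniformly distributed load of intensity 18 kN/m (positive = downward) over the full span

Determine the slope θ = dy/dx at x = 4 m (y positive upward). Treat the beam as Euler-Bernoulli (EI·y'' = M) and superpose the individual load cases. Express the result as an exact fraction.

Load 1 — triangular load w₀=15 kN/m (0→w₀ over full span):
  θ_1 = -w₀(2x(L-x)(L-2x)(x+2L)+x²(L-x)²)/(120LEI) = -15·(2·4·(16-4)·(16-2·4)·(4+2·16)+4²·(16-4)²)/(120·16·50000) = -117/25000 rad
Load 2 — uniform load w=18 kN/m over full span:
  θ_2 = -wx(L-x)(L-2x)/(12EI) = -18·4·(16-4)·(16-2·4)/(12·50000) = -36/3125 rad
Superposition: θ = Σ θ_i = -81/5000 rad ≈ -0.016200 rad

θ(4) = -81/5000 rad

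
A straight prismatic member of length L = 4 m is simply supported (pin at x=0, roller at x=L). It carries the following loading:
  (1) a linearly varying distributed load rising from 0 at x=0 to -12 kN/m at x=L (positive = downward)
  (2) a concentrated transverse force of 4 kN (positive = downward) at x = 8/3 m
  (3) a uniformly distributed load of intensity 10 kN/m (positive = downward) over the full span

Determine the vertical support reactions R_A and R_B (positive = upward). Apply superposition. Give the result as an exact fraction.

Load 1 — triangular load w₀=-12 kN/m (0→w₀ over full span):
  R_A = w₀L/6 = (-12)·4/6 = -8 kN
  R_B = w₀L/3 = (-12)·4/3 = -16 kN
Load 2 — point force P=4 kN at a=8/3 m (b=L-a=4/3):
  R_A = Pb/L = 4·(4/3)/4 = 4/3 kN
  R_B = Pa/L = 4·(8/3)/4 = 8/3 kN
Load 3 — uniform load w=10 kN/m over full span:
  R_A = wL/2 = 10·4/2 = 20 kN
  R_B = wL/2 = 10·4/2 = 20 kN
Superposition: R_A = 40/3 kN, R_B = 20/3 kN

R_A = 40/3 kN, R_B = 20/3 kN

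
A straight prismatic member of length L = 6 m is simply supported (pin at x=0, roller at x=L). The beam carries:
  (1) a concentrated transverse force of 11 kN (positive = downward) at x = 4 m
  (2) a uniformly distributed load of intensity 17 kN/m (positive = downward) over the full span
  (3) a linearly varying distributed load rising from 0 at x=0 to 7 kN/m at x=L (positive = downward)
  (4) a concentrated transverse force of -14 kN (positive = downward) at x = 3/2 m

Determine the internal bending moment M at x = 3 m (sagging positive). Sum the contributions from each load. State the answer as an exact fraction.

Load 1 — point force P=11 kN at a=4 m (b=L-a=2):
  M_1 = Pbx/L  [x≤a] = 11·2·3/6 = 11 kN·m
Load 2 — uniform load w=17 kN/m over full span:
  M_2 = wx(L-x)/2 = 17·3·(6-3)/2 = 153/2 kN·m
Load 3 — triangular load w₀=7 kN/m (0→w₀ over full span):
  M_3 = w₀Lx/6 - w₀x³/(6L) = 7·6·3/6 - 7·3³/(6·6) = 63/4 kN·m
Load 4 — point force P=-14 kN at a=3/2 m (b=L-a=9/2):
  M_4 = Pa(L-x)/L  [x>a] = (-14)·(3/2)·(6-3)/6 = -21/2 kN·m
Superposition: M = Σ M_i = 371/4 kN·m ≈ 92.750000 kN·m

M(3) = 371/4 kN·m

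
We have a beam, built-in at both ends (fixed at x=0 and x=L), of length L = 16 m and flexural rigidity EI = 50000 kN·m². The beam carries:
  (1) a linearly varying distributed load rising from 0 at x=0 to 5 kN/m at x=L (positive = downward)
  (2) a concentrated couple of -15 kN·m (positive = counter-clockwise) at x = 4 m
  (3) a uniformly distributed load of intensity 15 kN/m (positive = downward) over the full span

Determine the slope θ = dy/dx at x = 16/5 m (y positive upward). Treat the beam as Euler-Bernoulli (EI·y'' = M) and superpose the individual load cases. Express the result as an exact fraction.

θ(16/5) = -27299/2343750 rad

Load 1 — triangular load w₀=5 kN/m (0→w₀ over full span):
  θ_1 = -w₀(2x(L-x)(L-2x)(x+2L)+x²(L-x)²)/(120LEI) = -5·(2·(16/5)·(16-(16/5))·(16-2·(16/5))·((16/5)+2·16)+(16/5)²·(16-(16/5))²)/(120·16·50000) = -1792/1171875 rad
Load 2 — applied couple M₀=-15 kN·m at a=4 m (b=L-a=12):
  θ_2 = (R_Ax²/2 - M_Ax)/EI  [x≤a] with R_A=-135/128, M_A=45/16 = ((-135/128)·(16/5)²/2 - (45/16)·(16/5))/50000 = -9/31250 rad
Load 3 — uniform load w=15 kN/m over full span:
  θ_3 = -wx(L-x)(L-2x)/(12EI) = -15·(16/5)·(16-(16/5))·(16-2·(16/5))/(12·50000) = -768/78125 rad
Superposition: θ = Σ θ_i = -27299/2343750 rad ≈ -0.011648 rad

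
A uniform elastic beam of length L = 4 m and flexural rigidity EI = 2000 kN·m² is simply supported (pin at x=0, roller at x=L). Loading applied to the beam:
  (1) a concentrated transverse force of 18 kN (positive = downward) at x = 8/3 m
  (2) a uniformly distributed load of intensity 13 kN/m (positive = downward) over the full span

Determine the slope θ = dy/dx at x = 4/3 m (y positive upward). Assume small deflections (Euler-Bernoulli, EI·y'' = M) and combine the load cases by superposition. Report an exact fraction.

Load 1 — point force P=18 kN at a=8/3 m (b=L-a=4/3):
  θ_1 = -Pb(L²-b²-3x²)/(6LEI)  [x≤a] = -18·(4/3)·(4²-(4/3)²-3·(4/3)²)/(6·4·2000) = -1/225 rad
Load 2 — uniform load w=13 kN/m over full span:
  θ_2 = -w(L³-6Lx²+4x³)/(24EI) = -13·(4³-6·4·(4/3)²+4·(4/3)³)/(24·2000) = -169/20250 rad
Superposition: θ = Σ θ_i = -259/20250 rad ≈ -0.012790 rad

θ(4/3) = -259/20250 rad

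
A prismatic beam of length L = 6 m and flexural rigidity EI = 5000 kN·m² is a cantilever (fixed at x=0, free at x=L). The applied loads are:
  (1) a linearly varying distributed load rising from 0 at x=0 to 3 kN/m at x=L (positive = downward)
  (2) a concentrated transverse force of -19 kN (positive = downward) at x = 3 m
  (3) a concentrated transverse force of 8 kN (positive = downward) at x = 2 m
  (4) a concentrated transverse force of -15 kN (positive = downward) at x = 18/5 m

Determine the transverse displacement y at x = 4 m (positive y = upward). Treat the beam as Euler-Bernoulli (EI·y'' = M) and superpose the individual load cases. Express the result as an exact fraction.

Load 1 — triangular load w₀=3 kN/m (0→w₀ over full span):
  y_1 = (w₀Lx³/12-w₀L²x²/6-w₀x⁵/(120L))/EI = (3·6·4³/12-3·6²·4²/6-3·4⁵/(120·6))/5000 = -368/9375 m
Load 2 — point force P=-19 kN at a=3 m (b=L-a=3):
  y_2 = -Pa²(3x-a)/(6EI)  [x>a] = -(-19)·3²·(3·4-3)/(6·5000) = 513/10000 m
Load 3 — point force P=8 kN at a=2 m (b=L-a=4):
  y_3 = -Pa²(3x-a)/(6EI)  [x>a] = -8·2²·(3·4-2)/(6·5000) = -4/375 m
Load 4 — point force P=-15 kN at a=18/5 m (b=L-a=12/5):
  y_4 = -Pa²(3x-a)/(6EI)  [x>a] = -(-15)·(18/5)²·(3·4-(18/5))/(6·5000) = 1701/31250 m
Superposition: y = Σ y_i = 13953/250000 m ≈ 0.055812 m

y(4) = 13953/250000 m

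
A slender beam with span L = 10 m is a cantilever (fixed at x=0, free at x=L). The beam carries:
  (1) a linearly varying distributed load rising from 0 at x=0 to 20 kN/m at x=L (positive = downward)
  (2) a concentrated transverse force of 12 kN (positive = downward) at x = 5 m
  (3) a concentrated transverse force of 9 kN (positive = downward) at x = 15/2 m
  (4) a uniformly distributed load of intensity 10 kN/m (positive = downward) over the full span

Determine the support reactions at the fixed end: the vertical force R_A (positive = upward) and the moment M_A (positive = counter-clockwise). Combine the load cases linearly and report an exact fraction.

Load 1 — triangular load w₀=20 kN/m (0→w₀ over full span):
  R_A = w₀L/2 = 20·10/2 = 100 kN
  M_A = w₀L²/3 = 20·10²/3 = 2000/3 kN·m
Load 2 — point force P=12 kN at a=5 m (b=L-a=5):
  R_A = P = 12 kN
  M_A = Pa = 12·5 = 60 kN·m
Load 3 — point force P=9 kN at a=15/2 m (b=L-a=5/2):
  R_A = P = 9 kN
  M_A = Pa = 9·(15/2) = 135/2 kN·m
Load 4 — uniform load w=10 kN/m over full span:
  R_A = wL = 10·10 = 100 kN
  M_A = wL²/2 = 10·10²/2 = 500 kN·m
Superposition: R_A = 221 kN, M_A = 7765/6 kN·m

R_A = 221 kN, M_A = 7765/6 kN·m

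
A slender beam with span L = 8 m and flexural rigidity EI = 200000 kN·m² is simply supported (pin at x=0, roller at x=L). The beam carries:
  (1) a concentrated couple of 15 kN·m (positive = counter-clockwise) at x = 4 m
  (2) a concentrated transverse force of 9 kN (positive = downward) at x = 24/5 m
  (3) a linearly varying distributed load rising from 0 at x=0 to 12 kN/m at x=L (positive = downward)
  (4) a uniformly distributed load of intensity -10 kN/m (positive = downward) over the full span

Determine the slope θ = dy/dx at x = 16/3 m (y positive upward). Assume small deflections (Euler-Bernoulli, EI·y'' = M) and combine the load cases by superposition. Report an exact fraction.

Load 1 — applied couple M₀=15 kN·m at a=4 m (b=L-a=4):
  θ_1 = (M₀x²/(2L)-M₀(x-a)+C₁)/EI  [x>a] with C₁=M₀(3b²-L²)/(6L)=-5 = (15·(16/3)²/(2·8)-15·((16/3)-4)+(-5))/200000 = 1/120000 rad
Load 2 — point force P=9 kN at a=24/5 m (b=L-a=16/5):
  θ_2 = -Pa(2L²-6Lx+3x²+a²)/(6LEI)  [x>a] = -9·(24/5)·(2·8²-6·8·(16/3)+3·(16/3)²+(24/5)²)/(6·8·200000) = 69/781250 rad
Load 3 — triangular load w₀=12 kN/m (0→w₀ over full span):
  θ_3 = -w₀(7L⁴-30L²x²+15x⁴)/(360LEI) = -12·(7·8⁴-30·8²·(16/3)²+15·(16/3)⁴)/(360·8·200000) = 364/1265625 rad
Load 4 — uniform load w=-10 kN/m over full span:
  θ_4 = -w(L³-6Lx²+4x³)/(24EI) = -(-10)·(8³-6·8·(16/3)²+4·(16/3)³)/(24·200000) = -26/50625 rad
Superposition: θ = Σ θ_i = -261877/2025000000 rad ≈ -0.000129 rad

θ(16/3) = -261877/2025000000 rad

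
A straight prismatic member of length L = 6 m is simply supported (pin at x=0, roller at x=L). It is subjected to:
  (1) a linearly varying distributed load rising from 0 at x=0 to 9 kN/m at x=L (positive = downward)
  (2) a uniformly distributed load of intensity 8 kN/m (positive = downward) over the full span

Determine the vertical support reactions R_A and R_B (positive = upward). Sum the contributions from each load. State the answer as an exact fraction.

R_A = 33 kN, R_B = 42 kN

Load 1 — triangular load w₀=9 kN/m (0→w₀ over full span):
  R_A = w₀L/6 = 9·6/6 = 9 kN
  R_B = w₀L/3 = 9·6/3 = 18 kN
Load 2 — uniform load w=8 kN/m over full span:
  R_A = wL/2 = 8·6/2 = 24 kN
  R_B = wL/2 = 8·6/2 = 24 kN
Superposition: R_A = 33 kN, R_B = 42 kN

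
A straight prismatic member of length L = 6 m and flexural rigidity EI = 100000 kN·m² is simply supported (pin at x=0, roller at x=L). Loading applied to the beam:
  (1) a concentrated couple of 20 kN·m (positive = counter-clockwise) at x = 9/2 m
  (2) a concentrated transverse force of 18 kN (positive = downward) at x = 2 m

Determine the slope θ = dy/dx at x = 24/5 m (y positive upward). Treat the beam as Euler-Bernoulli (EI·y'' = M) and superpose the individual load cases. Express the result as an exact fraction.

θ(24/5) = 4383/10000000 rad

Load 1 — applied couple M₀=20 kN·m at a=9/2 m (b=L-a=3/2):
  θ_1 = (M₀x²/(2L)-M₀(x-a)+C₁)/EI  [x>a] with C₁=M₀(3b²-L²)/(6L)=-65/4 = (20·(24/5)²/(2·6)-20·((24/5)-(9/2))+(-65/4))/100000 = 323/2000000 rad
Load 2 — point force P=18 kN at a=2 m (b=L-a=4):
  θ_2 = -Pa(2L²-6Lx+3x²+a²)/(6LEI)  [x>a] = -18·2·(2·6²-6·6·(24/5)+3·(24/5)²+2²)/(6·6·100000) = 173/625000 rad
Superposition: θ = Σ θ_i = 4383/10000000 rad ≈ 0.000438 rad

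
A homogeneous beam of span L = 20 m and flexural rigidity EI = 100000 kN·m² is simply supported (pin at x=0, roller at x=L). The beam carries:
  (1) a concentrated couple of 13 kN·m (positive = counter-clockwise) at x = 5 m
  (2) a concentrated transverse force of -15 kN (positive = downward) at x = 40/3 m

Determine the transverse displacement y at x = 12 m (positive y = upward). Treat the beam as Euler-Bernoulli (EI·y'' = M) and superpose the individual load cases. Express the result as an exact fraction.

Load 1 — applied couple M₀=13 kN·m at a=5 m (b=L-a=15):
  y_1 = (M₀x³/(6L)-M₀(x-a)²/2+C₁x)/EI  [x>a] with C₁=M₀(3b²-L²)/(6L)=715/24 = (13·12³/(6·20)-13·(12-5)²/2+(715/24)·12)/100000 = 1131/500000 m
Load 2 — point force P=-15 kN at a=40/3 m (b=L-a=20/3):
  y_2 = -Pbx(L²-b²-x²)/(6LEI)  [x≤a] = -(-15)·(20/3)·12·(20²-(20/3)²-12²)/(6·20·100000) = 119/5625 m
Superposition: y = Σ y_i = 105379/4500000 m ≈ 0.023418 m

y(12) = 105379/4500000 m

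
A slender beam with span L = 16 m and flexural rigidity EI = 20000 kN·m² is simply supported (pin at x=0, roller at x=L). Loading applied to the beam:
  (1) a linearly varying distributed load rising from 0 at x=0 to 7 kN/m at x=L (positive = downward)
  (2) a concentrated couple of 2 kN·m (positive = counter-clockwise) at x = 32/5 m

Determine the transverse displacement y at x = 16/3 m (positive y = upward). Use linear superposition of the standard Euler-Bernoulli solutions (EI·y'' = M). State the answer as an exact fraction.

Load 1 — triangular load w₀=7 kN/m (0→w₀ over full span):
  y_1 = -w₀x(7L⁴-10L²x²+3x⁴)/(360LEI) = -7·(16/3)·(7·16⁴-10·16²·(16/3)²+3·(16/3)⁴)/(360·16·20000) = -57344/455625 m
Load 2 — applied couple M₀=2 kN·m at a=32/5 m (b=L-a=48/5):
  y_2 = (M₀x³/(6L)+C₁x)/EI  [x≤a] with C₁=M₀(3b²-L²)/(6L)=32/75 = (2·(16/3)³/(6·16)+(32/75)·(16/3))/20000 = 344/1265625 m
Superposition: y = Σ y_i = -1430504/11390625 m ≈ -0.125586 m

y(16/3) = -1430504/11390625 m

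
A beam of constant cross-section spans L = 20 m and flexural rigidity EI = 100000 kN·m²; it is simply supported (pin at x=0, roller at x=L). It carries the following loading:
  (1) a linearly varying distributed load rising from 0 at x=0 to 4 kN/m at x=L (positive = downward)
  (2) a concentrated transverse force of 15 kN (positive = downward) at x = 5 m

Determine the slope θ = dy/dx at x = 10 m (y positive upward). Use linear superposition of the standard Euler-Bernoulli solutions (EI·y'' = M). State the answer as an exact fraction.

Load 1 — triangular load w₀=4 kN/m (0→w₀ over full span):
  θ_1 = -w₀(7L⁴-30L²x²+15x⁴)/(360LEI) = -4·(7·20⁴-30·20²·10²+15·10⁴)/(360·20·100000) = -7/18000 rad
Load 2 — point force P=15 kN at a=5 m (b=L-a=15):
  θ_2 = -Pa(2L²-6Lx+3x²+a²)/(6LEI)  [x>a] = -15·5·(2·20²-6·20·10+3·10²+5²)/(6·20·100000) = 3/6400 rad
Superposition: θ = Σ θ_i = 23/288000 rad ≈ 0.000080 rad

θ(10) = 23/288000 rad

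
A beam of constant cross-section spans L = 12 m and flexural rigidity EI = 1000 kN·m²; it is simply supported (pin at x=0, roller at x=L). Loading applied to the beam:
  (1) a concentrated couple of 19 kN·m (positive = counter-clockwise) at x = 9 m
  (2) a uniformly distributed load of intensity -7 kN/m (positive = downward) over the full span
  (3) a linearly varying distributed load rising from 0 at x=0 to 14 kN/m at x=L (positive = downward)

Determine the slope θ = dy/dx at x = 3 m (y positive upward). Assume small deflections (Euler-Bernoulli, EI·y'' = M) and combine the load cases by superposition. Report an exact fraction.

θ(3) = -2047/80000 rad

Load 1 — applied couple M₀=19 kN·m at a=9 m (b=L-a=3):
  θ_1 = (M₀x²/(2L)+C₁)/EI  [x≤a] with C₁=M₀(3b²-L²)/(6L)=-247/8 = (19·3²/(2·12)+(-247/8))/1000 = -19/800 rad
Load 2 — uniform load w=-7 kN/m over full span:
  θ_2 = -w(L³-6Lx²+4x³)/(24EI) = -(-7)·(12³-6·12·3²+4·3³)/(24·1000) = 693/2000 rad
Load 3 — triangular load w₀=14 kN/m (0→w₀ over full span):
  θ_3 = -w₀(7L⁴-30L²x²+15x⁴)/(360LEI) = -14·(7·12⁴-30·12²·3²+15·3⁴)/(360·12·1000) = -27867/80000 rad
Superposition: θ = Σ θ_i = -2047/80000 rad ≈ -0.025587 rad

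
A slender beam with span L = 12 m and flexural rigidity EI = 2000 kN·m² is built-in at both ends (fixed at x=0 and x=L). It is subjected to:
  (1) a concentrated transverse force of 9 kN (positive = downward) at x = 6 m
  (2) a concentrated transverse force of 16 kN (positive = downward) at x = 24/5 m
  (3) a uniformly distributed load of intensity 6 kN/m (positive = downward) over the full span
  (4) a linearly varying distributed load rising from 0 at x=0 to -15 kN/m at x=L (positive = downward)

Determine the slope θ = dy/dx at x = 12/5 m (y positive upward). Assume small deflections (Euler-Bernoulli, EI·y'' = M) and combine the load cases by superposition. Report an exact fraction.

θ(12/5) = -65799/3125000 rad

Load 1 — point force P=9 kN at a=6 m (b=L-a=6):
  θ_1 = -Pb²x(2aL-(3a+b)x)/(2L³EI)  [x≤a] = -9·6²·(12/5)·(2·6·12-(3·6+6)·(12/5))/(2·12³·2000) = -243/25000 rad
Load 2 — point force P=16 kN at a=24/5 m (b=L-a=36/5):
  θ_2 = -Pb²x(2aL-(3a+b)x)/(2L³EI)  [x≤a] = -16·(36/5)²·(12/5)·(2·(24/5)·12-(3·(24/5)+(36/5))·(12/5))/(2·12³·2000) = -7128/390625 rad
Load 3 — uniform load w=6 kN/m over full span:
  θ_3 = -wx(L-x)(L-2x)/(12EI) = -6·(12/5)·(12-(12/5))·(12-2·(12/5))/(12·2000) = -648/15625 rad
Load 4 — triangular load w₀=-15 kN/m (0→w₀ over full span):
  θ_4 = -w₀(2x(L-x)(L-2x)(x+2L)+x²(L-x)²)/(120LEI) = -(-15)·(2·(12/5)·(12-(12/5))·(12-2·(12/5))·((12/5)+2·12)+(12/5)²·(12-(12/5))²)/(120·12·2000) = 756/15625 rad
Superposition: θ = Σ θ_i = -65799/3125000 rad ≈ -0.021056 rad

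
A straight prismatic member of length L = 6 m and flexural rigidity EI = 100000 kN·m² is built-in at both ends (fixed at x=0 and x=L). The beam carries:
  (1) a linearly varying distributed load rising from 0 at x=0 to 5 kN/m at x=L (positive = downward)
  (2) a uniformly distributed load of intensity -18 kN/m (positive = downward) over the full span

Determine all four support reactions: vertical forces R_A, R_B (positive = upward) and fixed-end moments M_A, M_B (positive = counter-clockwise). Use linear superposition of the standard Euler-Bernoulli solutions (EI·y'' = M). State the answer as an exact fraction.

Load 1 — triangular load w₀=5 kN/m (0→w₀ over full span):
  R_A = 3w₀L/20 = 3·5·6/20 = 9/2 kN
  M_A = w₀L²/30 = 5·6²/30 = 6 kN·m
  R_B = 7w₀L/20 = 7·5·6/20 = 21/2 kN
  M_B = -w₀L²/20 = -5·6²/20 = -9 kN·m
Load 2 — uniform load w=-18 kN/m over full span:
  R_A = wL/2 = (-18)·6/2 = -54 kN
  M_A = wL²/12 = (-18)·6²/12 = -54 kN·m
  R_B = wL/2 = (-18)·6/2 = -54 kN
  M_B = -wL²/12 = -(-18)·6²/12 = 54 kN·m
Superposition: R_A = -99/2 kN, M_A = -48 kN·m, R_B = -87/2 kN, M_B = 45 kN·m

R_A = -99/2 kN, M_A = -48 kN·m, R_B = -87/2 kN, M_B = 45 kN·m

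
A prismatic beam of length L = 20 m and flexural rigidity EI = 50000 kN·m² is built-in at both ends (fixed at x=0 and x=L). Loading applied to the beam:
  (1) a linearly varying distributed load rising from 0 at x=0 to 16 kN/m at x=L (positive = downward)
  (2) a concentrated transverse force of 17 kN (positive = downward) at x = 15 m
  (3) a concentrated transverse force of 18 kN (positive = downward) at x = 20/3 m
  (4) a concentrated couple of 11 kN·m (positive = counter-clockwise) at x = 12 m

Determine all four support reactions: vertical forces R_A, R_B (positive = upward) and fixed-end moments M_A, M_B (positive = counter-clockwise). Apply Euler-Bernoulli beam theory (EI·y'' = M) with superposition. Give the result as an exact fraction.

R_A = 777379/12000 kN, M_A = 343349/1200 kN·m, R_B = 1562621/12000 kN, M_B = -471791/1200 kN·m

Load 1 — triangular load w₀=16 kN/m (0→w₀ over full span):
  R_A = 3w₀L/20 = 3·16·20/20 = 48 kN
  M_A = w₀L²/30 = 16·20²/30 = 640/3 kN·m
  R_B = 7w₀L/20 = 7·16·20/20 = 112 kN
  M_B = -w₀L²/20 = -16·20²/20 = -320 kN·m
Load 2 — point force P=17 kN at a=15 m (b=L-a=5):
  R_A = Pb²(3a+b)/L³ = 17·5²·(3·15+5)/20³ = 85/32 kN
  M_A = Pab²/L² = 17·15·5²/20² = 255/16 kN·m
  R_B = Pa²(a+3b)/L³ = 17·15²·(15+3·5)/20³ = 459/32 kN
  M_B = -Pa²b/L² = -17·15²·5/20² = -765/16 kN·m
Load 3 — point force P=18 kN at a=20/3 m (b=L-a=40/3):
  R_A = Pb²(3a+b)/L³ = 18·(40/3)²·(3·(20/3)+(40/3))/20³ = 40/3 kN
  M_A = Pab²/L² = 18·(20/3)·(40/3)²/20² = 160/3 kN·m
  R_B = Pa²(a+3b)/L³ = 18·(20/3)²·((20/3)+3·(40/3))/20³ = 14/3 kN
  M_B = -Pa²b/L² = -18·(20/3)²·(40/3)/20² = -80/3 kN·m
Load 4 — applied couple M₀=11 kN·m at a=12 m (b=L-a=8):
  R_A = 6M₀ab/L³ = 6·11·12·8/20³ = 99/125 kN
  M_A = M₀b(2a-b)/L² = 11·8·(2·12-8)/20² = 88/25 kN·m
  R_B = -6M₀ab/L³ = -6·11·12·8/20³ = -99/125 kN
  M_B = M₀a(2b-a)/L² = 11·12·(2·8-12)/20² = 33/25 kN·m
Superposition: R_A = 777379/12000 kN, M_A = 343349/1200 kN·m, R_B = 1562621/12000 kN, M_B = -471791/1200 kN·m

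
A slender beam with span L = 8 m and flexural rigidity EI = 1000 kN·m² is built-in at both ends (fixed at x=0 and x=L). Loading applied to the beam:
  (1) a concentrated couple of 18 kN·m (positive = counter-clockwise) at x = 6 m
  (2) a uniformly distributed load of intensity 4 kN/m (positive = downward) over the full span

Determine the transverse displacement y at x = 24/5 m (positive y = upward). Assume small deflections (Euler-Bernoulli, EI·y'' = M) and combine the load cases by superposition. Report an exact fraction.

Load 1 — applied couple M₀=18 kN·m at a=6 m (b=L-a=2):
  y_1 = (R_Ax³/6 - M_Ax²/2)/EI  [x≤a] with R_A=81/32, M_A=45/8 = ((81/32)·(24/5)³/6 - (45/8)·(24/5)²/2)/1000 = -567/31250 m
Load 2 — uniform load w=4 kN/m over full span:
  y_2 = -wx²(L-x)²/(24EI) = -4·(24/5)²·(8-(24/5))²/(24·1000) = -3072/78125 m
Superposition: y = Σ y_i = -8979/156250 m ≈ -0.057466 m

y(24/5) = -8979/156250 m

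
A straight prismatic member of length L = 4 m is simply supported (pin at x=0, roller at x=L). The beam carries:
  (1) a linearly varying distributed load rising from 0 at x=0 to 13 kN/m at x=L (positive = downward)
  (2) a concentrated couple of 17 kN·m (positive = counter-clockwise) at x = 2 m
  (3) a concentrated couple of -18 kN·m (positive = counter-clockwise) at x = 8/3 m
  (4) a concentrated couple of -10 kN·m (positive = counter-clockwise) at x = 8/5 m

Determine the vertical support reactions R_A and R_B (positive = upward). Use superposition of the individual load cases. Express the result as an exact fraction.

R_A = 71/12 kN, R_B = 241/12 kN

Load 1 — triangular load w₀=13 kN/m (0→w₀ over full span):
  R_A = w₀L/6 = 13·4/6 = 26/3 kN
  R_B = w₀L/3 = 13·4/3 = 52/3 kN
Load 2 — applied couple M₀=17 kN·m at a=2 m (b=L-a=2):
  R_A = M₀/L = 17/4 kN
  R_B = -M₀/L = -17/4 kN
Load 3 — applied couple M₀=-18 kN·m at a=8/3 m (b=L-a=4/3):
  R_A = M₀/L = (-18)/4 = -9/2 kN
  R_B = -M₀/L = -(-18)/4 = 9/2 kN
Load 4 — applied couple M₀=-10 kN·m at a=8/5 m (b=L-a=12/5):
  R_A = M₀/L = (-10)/4 = -5/2 kN
  R_B = -M₀/L = -(-10)/4 = 5/2 kN
Superposition: R_A = 71/12 kN, R_B = 241/12 kN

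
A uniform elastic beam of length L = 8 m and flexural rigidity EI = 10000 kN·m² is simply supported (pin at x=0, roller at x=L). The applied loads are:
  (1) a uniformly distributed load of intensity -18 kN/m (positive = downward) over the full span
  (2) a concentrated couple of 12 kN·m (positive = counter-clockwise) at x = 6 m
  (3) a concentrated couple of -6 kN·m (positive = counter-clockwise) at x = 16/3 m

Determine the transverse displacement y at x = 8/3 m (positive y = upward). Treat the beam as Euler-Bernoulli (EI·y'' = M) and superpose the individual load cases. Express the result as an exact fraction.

y(8/3) = 551/6750 m

Load 1 — uniform load w=-18 kN/m over full span:
  y_1 = -wx(L³-2Lx²+x³)/(24EI) = -(-18)·(8/3)·(8³-2·8·(8/3)²+(8/3)³)/(24·10000) = 1408/16875 m
Load 2 — applied couple M₀=12 kN·m at a=6 m (b=L-a=2):
  y_2 = (M₀x³/(6L)+C₁x)/EI  [x≤a] with C₁=M₀(3b²-L²)/(6L)=-13 = (12·(8/3)³/(6·8)+(-13)·(8/3))/10000 = -101/33750 m
Load 3 — applied couple M₀=-6 kN·m at a=16/3 m (b=L-a=8/3):
  y_3 = (M₀x³/(6L)+C₁x)/EI  [x≤a] with C₁=M₀(3b²-L²)/(6L)=16/3 = ((-6)·(8/3)³/(6·8)+(16/3)·(8/3))/10000 = 4/3375 m
Superposition: y = Σ y_i = 551/6750 m ≈ 0.081630 m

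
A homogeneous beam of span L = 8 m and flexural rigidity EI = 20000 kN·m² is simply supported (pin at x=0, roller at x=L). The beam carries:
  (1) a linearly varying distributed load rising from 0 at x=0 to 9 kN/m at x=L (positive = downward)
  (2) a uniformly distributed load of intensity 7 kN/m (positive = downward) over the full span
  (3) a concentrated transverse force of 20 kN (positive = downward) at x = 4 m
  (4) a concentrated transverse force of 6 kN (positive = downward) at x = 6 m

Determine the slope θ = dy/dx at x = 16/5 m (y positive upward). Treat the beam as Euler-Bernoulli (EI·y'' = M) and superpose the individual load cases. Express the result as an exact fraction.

Load 1 — triangular load w₀=9 kN/m (0→w₀ over full span):
  θ_1 = -w₀(7L⁴-30L²x²+15x⁴)/(360LEI) = -9·(7·8⁴-30·8²·(16/5)²+15·(16/5)⁴)/(360·8·20000) = -646/390625 rad
Load 2 — uniform load w=7 kN/m over full span:
  θ_2 = -w(L³-6Lx²+4x³)/(24EI) = -7·(8³-6·8·(16/5)²+4·(16/5)³)/(24·20000) = -518/234375 rad
Load 3 — point force P=20 kN at a=4 m (b=L-a=4):
  θ_3 = -Pb(L²-b²-3x²)/(6LEI)  [x≤a] = -20·4·(8²-4²-3·(16/5)²)/(6·8·20000) = -9/6250 rad
Load 4 — point force P=6 kN at a=6 m (b=L-a=2):
  θ_4 = -Pb(L²-b²-3x²)/(6LEI)  [x≤a] = -6·2·(8²-2²-3·(16/5)²)/(6·8·20000) = -183/500000 rad
Superposition: θ = Σ θ_i = -212621/37500000 rad ≈ -0.005670 rad

θ(16/5) = -212621/37500000 rad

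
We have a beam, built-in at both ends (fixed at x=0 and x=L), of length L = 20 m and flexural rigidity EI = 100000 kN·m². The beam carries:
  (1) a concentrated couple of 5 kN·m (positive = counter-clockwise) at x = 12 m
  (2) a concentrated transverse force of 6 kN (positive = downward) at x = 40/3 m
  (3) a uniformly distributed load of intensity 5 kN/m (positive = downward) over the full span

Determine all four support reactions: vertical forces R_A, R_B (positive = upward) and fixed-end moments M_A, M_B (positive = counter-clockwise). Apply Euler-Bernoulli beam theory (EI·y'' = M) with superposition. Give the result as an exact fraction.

R_A = 11681/225 kN, M_A = 7972/45 kN·m, R_B = 12169/225 kN, M_B = -8273/45 kN·m

Load 1 — applied couple M₀=5 kN·m at a=12 m (b=L-a=8):
  R_A = 6M₀ab/L³ = 6·5·12·8/20³ = 9/25 kN
  M_A = M₀b(2a-b)/L² = 5·8·(2·12-8)/20² = 8/5 kN·m
  R_B = -6M₀ab/L³ = -6·5·12·8/20³ = -9/25 kN
  M_B = M₀a(2b-a)/L² = 5·12·(2·8-12)/20² = 3/5 kN·m
Load 2 — point force P=6 kN at a=40/3 m (b=L-a=20/3):
  R_A = Pb²(3a+b)/L³ = 6·(20/3)²·(3·(40/3)+(20/3))/20³ = 14/9 kN
  M_A = Pab²/L² = 6·(40/3)·(20/3)²/20² = 80/9 kN·m
  R_B = Pa²(a+3b)/L³ = 6·(40/3)²·((40/3)+3·(20/3))/20³ = 40/9 kN
  M_B = -Pa²b/L² = -6·(40/3)²·(20/3)/20² = -160/9 kN·m
Load 3 — uniform load w=5 kN/m over full span:
  R_A = wL/2 = 5·20/2 = 50 kN
  M_A = wL²/12 = 5·20²/12 = 500/3 kN·m
  R_B = wL/2 = 5·20/2 = 50 kN
  M_B = -wL²/12 = -5·20²/12 = -500/3 kN·m
Superposition: R_A = 11681/225 kN, M_A = 7972/45 kN·m, R_B = 12169/225 kN, M_B = -8273/45 kN·m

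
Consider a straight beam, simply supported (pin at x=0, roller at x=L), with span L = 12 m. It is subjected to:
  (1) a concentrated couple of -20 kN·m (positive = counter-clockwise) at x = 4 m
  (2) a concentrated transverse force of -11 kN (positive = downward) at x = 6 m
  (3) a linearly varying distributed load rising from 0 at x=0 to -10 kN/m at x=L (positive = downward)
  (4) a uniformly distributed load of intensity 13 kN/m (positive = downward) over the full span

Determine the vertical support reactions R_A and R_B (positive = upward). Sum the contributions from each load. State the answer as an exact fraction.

Load 1 — applied couple M₀=-20 kN·m at a=4 m (b=L-a=8):
  R_A = M₀/L = (-20)/12 = -5/3 kN
  R_B = -M₀/L = -(-20)/12 = 5/3 kN
Load 2 — point force P=-11 kN at a=6 m (b=L-a=6):
  R_A = Pb/L = (-11)·6/12 = -11/2 kN
  R_B = Pa/L = (-11)·6/12 = -11/2 kN
Load 3 — triangular load w₀=-10 kN/m (0→w₀ over full span):
  R_A = w₀L/6 = (-10)·12/6 = -20 kN
  R_B = w₀L/3 = (-10)·12/3 = -40 kN
Load 4 — uniform load w=13 kN/m over full span:
  R_A = wL/2 = 13·12/2 = 78 kN
  R_B = wL/2 = 13·12/2 = 78 kN
Superposition: R_A = 305/6 kN, R_B = 205/6 kN

R_A = 305/6 kN, R_B = 205/6 kN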